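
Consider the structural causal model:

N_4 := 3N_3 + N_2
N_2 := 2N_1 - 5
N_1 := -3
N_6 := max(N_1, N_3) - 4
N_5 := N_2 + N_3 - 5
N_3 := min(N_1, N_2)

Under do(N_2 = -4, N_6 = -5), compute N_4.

The joint intervention fixes N_2 = -4, N_6 = -5, removing each variable's own equation.
N_3 = min(N_1, N_2)  [with N_1=-3, N_2=-4]  = -4
N_4 = 3N_3 + N_2  [with N_3=-4, N_2=-4]  = -16

-16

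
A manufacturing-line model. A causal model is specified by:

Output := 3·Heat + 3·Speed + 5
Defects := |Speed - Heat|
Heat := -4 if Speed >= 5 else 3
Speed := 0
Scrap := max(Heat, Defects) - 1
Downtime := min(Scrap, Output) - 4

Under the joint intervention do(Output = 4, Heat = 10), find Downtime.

The joint intervention fixes Output = 4, Heat = 10, removing each variable's own equation.
Defects = |Speed - Heat|  [with Speed=0, Heat=10]  = 10
Scrap = max(Heat, Defects) - 1  [with Heat=10, Defects=10]  = 9
Downtime = min(Scrap, Output) - 4  [with Scrap=9, Output=4]  = 0

0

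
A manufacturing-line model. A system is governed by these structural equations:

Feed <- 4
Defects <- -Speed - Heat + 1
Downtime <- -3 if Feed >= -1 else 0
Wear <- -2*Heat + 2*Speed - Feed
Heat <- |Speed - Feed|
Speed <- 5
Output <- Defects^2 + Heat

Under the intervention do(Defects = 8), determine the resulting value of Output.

65

The intervention breaks the incoming arrows to Defects: Defects <- -Speed - Heat + 1 no longer applies, and Defects = 8.
Heat = |Speed - Feed|  [with Speed=5, Feed=4]  = 1
Output = Defects^2 + Heat  [with Defects=8, Heat=1]  = 65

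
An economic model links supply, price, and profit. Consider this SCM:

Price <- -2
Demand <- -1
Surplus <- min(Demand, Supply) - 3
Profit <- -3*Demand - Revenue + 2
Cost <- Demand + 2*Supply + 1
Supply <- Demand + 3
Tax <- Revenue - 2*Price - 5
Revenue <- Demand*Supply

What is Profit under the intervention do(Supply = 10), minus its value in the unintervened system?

The intervention breaks the incoming arrows to Supply: Supply <- Demand + 3 no longer applies, and Supply = 10.
Revenue = Demand*Supply  [with Demand=-1, Supply=10]  = -10
Profit = -3*Demand - Revenue + 2  [with Demand=-1, Revenue=-10]  = 15
Without intervention: Supply = Demand + 3  [with Demand=-1]  = 2; Revenue = Demand*Supply  [with Demand=-1, Supply=2]  = -2; Profit = -3*Demand - Revenue + 2  [with Demand=-1, Revenue=-2]  = 7.
Change = 15 − 7 = 8.

8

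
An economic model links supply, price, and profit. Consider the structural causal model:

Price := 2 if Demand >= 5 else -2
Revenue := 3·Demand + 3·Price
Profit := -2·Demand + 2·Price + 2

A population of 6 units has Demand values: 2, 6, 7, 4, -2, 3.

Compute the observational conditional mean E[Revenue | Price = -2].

-0.75

Observing Price=-2 restricts to units where Price's equation naturally yields -2: Demand ∈ {2, 4, -2, 3}. In that subpopulation Revenue = 0, 6, -12, 3, mean -0.75.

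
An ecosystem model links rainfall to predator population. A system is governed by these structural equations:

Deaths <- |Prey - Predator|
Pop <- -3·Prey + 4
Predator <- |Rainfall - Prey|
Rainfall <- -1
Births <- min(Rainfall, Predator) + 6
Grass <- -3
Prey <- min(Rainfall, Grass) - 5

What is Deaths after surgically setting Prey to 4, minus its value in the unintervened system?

The intervention breaks the incoming arrows to Prey: Prey <- min(Rainfall, Grass) - 5 no longer applies, and Prey = 4.
Predator = |Rainfall - Prey|  [with Rainfall=-1, Prey=4]  = 5
Deaths = |Prey - Predator|  [with Prey=4, Predator=5]  = 1
Without intervention: Prey = min(Rainfall, Grass) - 5  [with Rainfall=-1, Grass=-3]  = -8; Predator = |Rainfall - Prey|  [with Rainfall=-1, Prey=-8]  = 7; Deaths = |Prey - Predator|  [with Prey=-8, Predator=7]  = 15.
Change = 1 − 15 = -14.

-14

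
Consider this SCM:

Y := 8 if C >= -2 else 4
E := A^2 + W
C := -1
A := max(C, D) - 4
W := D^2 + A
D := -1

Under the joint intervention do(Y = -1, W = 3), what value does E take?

Setting Y = -1, W = 3 by intervention discards those variables' equations.
A = max(C, D) - 4  [with C=-1, D=-1]  = -5
E = A^2 + W  [with A=-5, W=3]  = 28

28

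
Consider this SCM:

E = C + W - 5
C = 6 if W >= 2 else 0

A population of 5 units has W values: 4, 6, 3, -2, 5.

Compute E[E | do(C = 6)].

Under do(C=6), C's equation is replaced by C=6 for every unit. Per-unit E: 5, 7, 4, -1, 6. Mean = 4.2.

4.2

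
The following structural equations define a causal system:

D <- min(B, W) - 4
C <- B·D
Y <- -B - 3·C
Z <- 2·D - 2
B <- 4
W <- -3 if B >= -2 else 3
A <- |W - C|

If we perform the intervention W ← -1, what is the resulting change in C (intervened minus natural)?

do(W=-1) replaces the equation W <- -3 if B >= -2 else 3 with the constant W = -1.
D = min(B, W) - 4  [with B=4, W=-1]  = -5
C = B·D  [with B=4, D=-5]  = -20
Without intervention: W = -3 if B >= -2 else 3  [with B=4]  = -3; D = min(B, W) - 4  [with B=4, W=-3]  = -7; C = B·D  [with B=4, D=-7]  = -28.
Change = -20 − (-28) = 8.

8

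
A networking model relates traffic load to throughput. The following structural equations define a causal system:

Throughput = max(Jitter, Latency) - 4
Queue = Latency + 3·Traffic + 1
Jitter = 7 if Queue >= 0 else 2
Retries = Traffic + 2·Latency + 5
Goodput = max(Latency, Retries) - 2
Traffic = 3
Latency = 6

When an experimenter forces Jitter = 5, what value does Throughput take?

The intervention breaks the incoming arrows to Jitter: Jitter = 7 if Queue >= 0 else 2 no longer applies, and Jitter = 5.
Throughput = max(Jitter, Latency) - 4  [with Jitter=5, Latency=6]  = 2

2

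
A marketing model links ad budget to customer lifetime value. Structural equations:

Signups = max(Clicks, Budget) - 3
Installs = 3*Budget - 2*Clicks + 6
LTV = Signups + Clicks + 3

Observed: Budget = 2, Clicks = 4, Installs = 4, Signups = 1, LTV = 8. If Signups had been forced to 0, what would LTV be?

Intervening sets Signups = 0 and removes its equation (Signups = max(Clicks, Budget) - 3).
LTV = Signups + Clicks + 3  [with Signups=0, Clicks=4]  = 7

7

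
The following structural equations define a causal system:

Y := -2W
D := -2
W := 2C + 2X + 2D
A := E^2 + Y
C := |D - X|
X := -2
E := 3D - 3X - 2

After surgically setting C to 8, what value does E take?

Under do(C=8), the mechanism C := |D - X| is discarded; C is fixed at 8.
Since E is not a descendant of the intervened variable, it is unaffected.
E = 3D - 3X - 2  [with D=-2, X=-2]  = -2

-2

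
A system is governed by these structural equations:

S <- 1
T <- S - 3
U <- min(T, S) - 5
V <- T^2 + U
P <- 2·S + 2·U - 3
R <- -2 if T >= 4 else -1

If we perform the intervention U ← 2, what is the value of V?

The intervention breaks the incoming arrows to U: U <- min(T, S) - 5 no longer applies, and U = 2.
T = S - 3  [with S=1]  = -2
V = T^2 + U  [with T=-2, U=2]  = 6

6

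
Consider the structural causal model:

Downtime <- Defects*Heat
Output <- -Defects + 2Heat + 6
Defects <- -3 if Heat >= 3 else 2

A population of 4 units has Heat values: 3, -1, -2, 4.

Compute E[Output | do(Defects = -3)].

11

Every unit gets Defects=-3 under the intervention. Output values become 15, 7, 5, 17; E[Output|do(Defects=-3)] = 11.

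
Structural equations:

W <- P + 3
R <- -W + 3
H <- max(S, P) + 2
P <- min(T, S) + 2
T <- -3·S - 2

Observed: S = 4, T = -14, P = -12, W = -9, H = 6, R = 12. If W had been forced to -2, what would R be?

Under do(W=-2), the mechanism W <- P + 3 is discarded; W is fixed at -2.
R = -W + 3  [with W=-2]  = 5

5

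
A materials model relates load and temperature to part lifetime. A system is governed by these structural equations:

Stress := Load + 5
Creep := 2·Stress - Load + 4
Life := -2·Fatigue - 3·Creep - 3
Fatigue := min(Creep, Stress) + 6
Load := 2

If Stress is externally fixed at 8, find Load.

Under do(Stress=8), the mechanism Stress := Load + 5 is discarded; Stress is fixed at 8.
Load is not downstream of the intervention, so its value is determined by the original equations.

2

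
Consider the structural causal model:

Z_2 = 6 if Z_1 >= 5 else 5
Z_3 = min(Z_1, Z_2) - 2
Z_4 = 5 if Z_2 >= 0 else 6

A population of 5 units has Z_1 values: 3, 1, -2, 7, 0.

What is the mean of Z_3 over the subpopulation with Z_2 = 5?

-1.5

Observing Z_2=5 restricts to units where Z_2's equation naturally yields 5: Z_1 ∈ {3, 1, -2, 0}. In that subpopulation Z_3 = 1, -1, -4, -2, mean -1.5.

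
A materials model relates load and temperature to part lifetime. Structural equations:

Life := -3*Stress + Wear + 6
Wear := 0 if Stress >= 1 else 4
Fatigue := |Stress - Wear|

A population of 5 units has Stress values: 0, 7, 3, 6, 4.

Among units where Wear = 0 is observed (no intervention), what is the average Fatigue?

5

Observing Wear=0 restricts to units where Wear's equation naturally yields 0: Stress ∈ {7, 3, 6, 4}. In that subpopulation Fatigue = 7, 3, 6, 4, mean 5.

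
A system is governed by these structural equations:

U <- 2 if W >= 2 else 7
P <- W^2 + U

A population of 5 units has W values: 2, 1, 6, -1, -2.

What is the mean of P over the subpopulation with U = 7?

9

E[P|U=7] averages over only the 3 units with U=7 (W = 1, -1, -2): P = 8, 8, 11, mean 9.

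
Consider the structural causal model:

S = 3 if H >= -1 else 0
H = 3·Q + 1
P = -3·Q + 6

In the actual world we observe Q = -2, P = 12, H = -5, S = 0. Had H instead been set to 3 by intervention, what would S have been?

The intervention breaks the incoming arrows to H: H = 3·Q + 1 no longer applies, and H = 3.
S = 3 if H >= -1 else 0  [with H=3]  = 3

3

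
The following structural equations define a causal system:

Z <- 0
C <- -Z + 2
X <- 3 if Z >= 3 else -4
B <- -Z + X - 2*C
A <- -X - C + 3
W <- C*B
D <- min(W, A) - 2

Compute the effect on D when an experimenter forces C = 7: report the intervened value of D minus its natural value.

-110

Under do(C=7), the mechanism C <- -Z + 2 is discarded; C is fixed at 7.
X = 3 if Z >= 3 else -4  [with Z=0]  = -4
B = -Z + X - 2*C  [with Z=0, X=-4, C=7]  = -18
A = -X - C + 3  [with X=-4, C=7]  = 0
W = C*B  [with C=7, B=-18]  = -126
D = min(W, A) - 2  [with W=-126, A=0]  = -128
Without intervention: C = -Z + 2  [with Z=0]  = 2; X = 3 if Z >= 3 else -4  [with Z=0]  = -4; B = -Z + X - 2*C  [with Z=0, X=-4, C=2]  = -8; A = -X - C + 3  [with X=-4, C=2]  = 5; W = C*B  [with C=2, B=-8]  = -16; D = min(W, A) - 2  [with W=-16, A=5]  = -18.
Change = -128 − (-18) = -110.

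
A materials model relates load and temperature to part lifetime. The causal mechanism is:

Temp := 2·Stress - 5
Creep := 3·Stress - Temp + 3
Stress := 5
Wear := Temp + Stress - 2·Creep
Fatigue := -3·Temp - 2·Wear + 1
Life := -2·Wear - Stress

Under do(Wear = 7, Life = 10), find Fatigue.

Setting Wear = 7, Life = 10 by intervention discards those variables' equations.
Temp = 2·Stress - 5  [with Stress=5]  = 5
Fatigue = -3·Temp - 2·Wear + 1  [with Temp=5, Wear=7]  = -28

-28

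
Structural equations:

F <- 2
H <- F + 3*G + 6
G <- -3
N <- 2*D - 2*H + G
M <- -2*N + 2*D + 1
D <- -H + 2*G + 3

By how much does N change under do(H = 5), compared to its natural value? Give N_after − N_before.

do(H=5) replaces the equation H <- F + 3*G + 6 with the constant H = 5.
D = -H + 2*G + 3  [with H=5, G=-3]  = -8
N = 2*D - 2*H + G  [with D=-8, H=5, G=-3]  = -29
Without intervention: H = F + 3*G + 6  [with F=2, G=-3]  = -1; D = -H + 2*G + 3  [with H=-1, G=-3]  = -2; N = 2*D - 2*H + G  [with D=-2, H=-1, G=-3]  = -5.
Change = -29 − (-5) = -24.

-24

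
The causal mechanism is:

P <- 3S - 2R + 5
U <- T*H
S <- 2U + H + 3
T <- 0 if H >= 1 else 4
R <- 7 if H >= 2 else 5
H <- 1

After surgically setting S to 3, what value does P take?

The intervention breaks the incoming arrows to S: S <- 2U + H + 3 no longer applies, and S = 3.
R = 7 if H >= 2 else 5  [with H=1]  = 5
P = 3S - 2R + 5  [with S=3, R=5]  = 4

4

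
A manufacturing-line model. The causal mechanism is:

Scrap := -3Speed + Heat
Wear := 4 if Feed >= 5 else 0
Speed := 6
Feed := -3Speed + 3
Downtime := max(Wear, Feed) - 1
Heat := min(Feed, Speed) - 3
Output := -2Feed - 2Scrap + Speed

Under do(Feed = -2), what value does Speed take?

6

Under do(Feed=-2), the mechanism Feed := -3Speed + 3 is discarded; Feed is fixed at -2.
Speed is not downstream of the intervention, so its value is determined by the original equations.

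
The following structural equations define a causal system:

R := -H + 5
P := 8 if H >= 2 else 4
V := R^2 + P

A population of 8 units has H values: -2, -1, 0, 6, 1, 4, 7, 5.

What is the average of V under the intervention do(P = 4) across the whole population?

20.5

Under do(P=4), P's equation is replaced by P=4 for every unit. Per-unit V: 53, 40, 29, 5, 20, 5, 8, 4. Mean = 20.5.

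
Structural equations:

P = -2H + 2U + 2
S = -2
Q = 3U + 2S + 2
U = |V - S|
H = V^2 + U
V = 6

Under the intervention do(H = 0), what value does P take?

18

Intervening sets H = 0 and removes its equation (H = V^2 + U).
U = |V - S|  [with V=6, S=-2]  = 8
P = -2H + 2U + 2  [with H=0, U=8]  = 18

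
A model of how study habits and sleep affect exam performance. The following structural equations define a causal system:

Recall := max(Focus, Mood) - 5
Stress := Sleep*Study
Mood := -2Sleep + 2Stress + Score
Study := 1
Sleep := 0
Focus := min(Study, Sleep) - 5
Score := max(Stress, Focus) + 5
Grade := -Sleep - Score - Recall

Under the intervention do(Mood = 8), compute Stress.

do(Mood=8) replaces the equation Mood := -2Sleep + 2Stress + Score with the constant Mood = 8.
Stress is not downstream of the intervention, so its value is determined by the original equations.
Stress = Sleep*Study  [with Sleep=0, Study=1]  = 0

0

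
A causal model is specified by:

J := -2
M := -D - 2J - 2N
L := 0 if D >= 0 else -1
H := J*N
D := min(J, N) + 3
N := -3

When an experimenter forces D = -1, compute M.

Under do(D=-1), the mechanism D := min(J, N) + 3 is discarded; D is fixed at -1.
M = -D - 2J - 2N  [with D=-1, J=-2, N=-3]  = 11

11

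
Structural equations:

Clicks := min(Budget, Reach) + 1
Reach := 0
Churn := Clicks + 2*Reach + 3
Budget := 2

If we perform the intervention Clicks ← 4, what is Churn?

The intervention breaks the incoming arrows to Clicks: Clicks := min(Budget, Reach) + 1 no longer applies, and Clicks = 4.
Churn = Clicks + 2*Reach + 3  [with Clicks=4, Reach=0]  = 7

7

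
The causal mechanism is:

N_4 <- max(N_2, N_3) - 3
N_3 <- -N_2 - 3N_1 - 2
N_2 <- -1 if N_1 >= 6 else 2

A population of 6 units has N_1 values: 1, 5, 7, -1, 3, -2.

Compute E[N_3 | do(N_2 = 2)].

do(N_2=2) breaks N_2's dependence on N_1. With N_2=2 fixed, N_3 across the units is -7, -19, -25, -1, -13, 2, mean -10.5.

-10.5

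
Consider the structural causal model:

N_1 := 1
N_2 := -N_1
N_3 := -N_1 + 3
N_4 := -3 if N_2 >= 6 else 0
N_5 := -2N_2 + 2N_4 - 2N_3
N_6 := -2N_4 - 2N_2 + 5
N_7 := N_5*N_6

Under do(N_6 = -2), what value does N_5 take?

do(N_6=-2) replaces the equation N_6 := -2N_4 - 2N_2 + 5 with the constant N_6 = -2.
Since N_5 is not a descendant of the intervened variable, it is unaffected.
N_2 = -N_1  [with N_1=1]  = -1
N_3 = -N_1 + 3  [with N_1=1]  = 2
N_4 = -3 if N_2 >= 6 else 0  [with N_2=-1]  = 0
N_5 = -2N_2 + 2N_4 - 2N_3  [with N_2=-1, N_4=0, N_3=2]  = -2

-2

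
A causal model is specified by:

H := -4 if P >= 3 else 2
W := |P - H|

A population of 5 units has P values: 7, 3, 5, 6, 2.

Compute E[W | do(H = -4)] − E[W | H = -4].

-0.65

The intervention sets H=-4 in all 5 units regardless of P. Recomputing W per unit gives 11, 7, 9, 10, 6; average 8.6.
Conditioning on H=-4 selects the 4 unit(s) with P ∈ {7, 3, 5, 6}. Their W values: 11, 7, 9, 10. Mean = 9.25.
Difference = 8.6 − 9.25 = -0.65.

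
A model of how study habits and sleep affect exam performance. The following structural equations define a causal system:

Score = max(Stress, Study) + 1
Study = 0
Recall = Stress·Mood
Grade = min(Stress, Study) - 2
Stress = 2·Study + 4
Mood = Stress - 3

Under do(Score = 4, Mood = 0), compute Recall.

0

Setting Score = 4, Mood = 0 by intervention discards those variables' equations.
Stress = 2·Study + 4  [with Study=0]  = 4
Recall = Stress·Mood  [with Stress=4, Mood=0]  = 0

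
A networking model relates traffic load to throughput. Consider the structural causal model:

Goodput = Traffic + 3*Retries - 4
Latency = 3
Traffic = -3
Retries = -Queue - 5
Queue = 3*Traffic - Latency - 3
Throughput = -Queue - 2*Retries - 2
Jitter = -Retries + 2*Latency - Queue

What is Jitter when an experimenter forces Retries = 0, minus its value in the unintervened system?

10

Intervening sets Retries = 0 and removes its equation (Retries = -Queue - 5).
Queue = 3*Traffic - Latency - 3  [with Traffic=-3, Latency=3]  = -15
Jitter = -Retries + 2*Latency - Queue  [with Retries=0, Latency=3, Queue=-15]  = 21
Without intervention: Queue = 3*Traffic - Latency - 3  [with Traffic=-3, Latency=3]  = -15; Retries = -Queue - 5  [with Queue=-15]  = 10; Jitter = -Retries + 2*Latency - Queue  [with Retries=10, Latency=3, Queue=-15]  = 11.
Change = 21 − 11 = 10.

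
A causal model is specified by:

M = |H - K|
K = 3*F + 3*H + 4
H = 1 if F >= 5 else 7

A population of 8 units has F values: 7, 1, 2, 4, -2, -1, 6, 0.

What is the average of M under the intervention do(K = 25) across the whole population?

19.5

do(K=25) breaks K's dependence on F. With K=25 fixed, M across the units is 24, 18, 18, 18, 18, 18, 24, 18, mean 19.5.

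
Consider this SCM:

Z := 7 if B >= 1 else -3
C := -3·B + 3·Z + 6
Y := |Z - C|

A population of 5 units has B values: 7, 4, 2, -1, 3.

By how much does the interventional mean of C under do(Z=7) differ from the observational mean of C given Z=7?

Every unit gets Z=7 under the intervention. C values become 6, 15, 21, 30, 18; E[C|do(Z=7)] = 18.
Conditioning on Z=7 selects the 4 unit(s) with B ∈ {7, 4, 2, 3}. Their C values: 6, 15, 21, 18. Mean = 15.
Difference = 18 − 15 = 3.

3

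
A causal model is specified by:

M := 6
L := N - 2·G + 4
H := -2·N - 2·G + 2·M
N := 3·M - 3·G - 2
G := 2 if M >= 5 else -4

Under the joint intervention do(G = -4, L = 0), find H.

The joint intervention fixes G = -4, L = 0, removing each variable's own equation.
N = 3·M - 3·G - 2  [with M=6, G=-4]  = 28
H = -2·N - 2·G + 2·M  [with N=28, G=-4, M=6]  = -36

-36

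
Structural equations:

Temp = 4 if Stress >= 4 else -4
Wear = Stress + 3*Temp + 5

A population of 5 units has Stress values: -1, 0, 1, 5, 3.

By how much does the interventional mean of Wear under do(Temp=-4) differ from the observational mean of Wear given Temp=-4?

The intervention sets Temp=-4 in all 5 units regardless of Stress. Recomputing Wear per unit gives -8, -7, -6, -2, -4; average -5.4.
E[Wear|Temp=-4] averages over only the 4 units with Temp=-4 (Stress = -1, 0, 1, 3): Wear = -8, -7, -6, -4, mean -6.25.
Difference = -5.4 − (-6.25) = 0.85.

0.85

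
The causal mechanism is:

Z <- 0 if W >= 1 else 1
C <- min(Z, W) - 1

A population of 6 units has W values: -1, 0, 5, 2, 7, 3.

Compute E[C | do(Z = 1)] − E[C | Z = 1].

The intervention sets Z=1 in all 6 units regardless of W. Recomputing C per unit gives -2, -1, 0, 0, 0, 0; average -0.5.
Conditioning on Z=1 selects the 2 unit(s) with W ∈ {-1, 0}. Their C values: -2, -1. Mean = -1.5.
Difference = -0.5 − (-1.5) = 1.

1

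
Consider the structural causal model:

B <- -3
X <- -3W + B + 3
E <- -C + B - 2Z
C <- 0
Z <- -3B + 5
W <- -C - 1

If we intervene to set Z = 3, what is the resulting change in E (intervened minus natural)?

22

do(Z=3) replaces the equation Z <- -3B + 5 with the constant Z = 3.
E = -C + B - 2Z  [with C=0, B=-3, Z=3]  = -9
Without intervention: Z = -3B + 5  [with B=-3]  = 14; E = -C + B - 2Z  [with C=0, B=-3, Z=14]  = -31.
Change = -9 − (-31) = 22.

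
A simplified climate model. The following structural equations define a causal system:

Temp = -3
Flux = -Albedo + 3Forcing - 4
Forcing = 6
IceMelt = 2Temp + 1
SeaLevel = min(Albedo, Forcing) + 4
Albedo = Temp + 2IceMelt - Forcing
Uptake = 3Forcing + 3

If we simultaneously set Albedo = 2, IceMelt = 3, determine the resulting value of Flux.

The joint intervention fixes Albedo = 2, IceMelt = 3, removing each variable's own equation.
Flux = -Albedo + 3Forcing - 4  [with Albedo=2, Forcing=6]  = 12

12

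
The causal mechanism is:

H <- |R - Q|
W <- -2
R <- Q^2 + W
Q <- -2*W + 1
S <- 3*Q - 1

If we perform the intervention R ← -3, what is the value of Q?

Under do(R=-3), the mechanism R <- Q^2 + W is discarded; R is fixed at -3.
Since Q is not a descendant of the intervened variable, it is unaffected.
Q = -2*W + 1  [with W=-2]  = 5

5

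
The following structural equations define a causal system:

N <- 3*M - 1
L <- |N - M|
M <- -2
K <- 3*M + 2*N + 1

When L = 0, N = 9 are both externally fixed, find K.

13

Setting L = 0, N = 9 by intervention discards those variables' equations.
K = 3*M + 2*N + 1  [with M=-2, N=9]  = 13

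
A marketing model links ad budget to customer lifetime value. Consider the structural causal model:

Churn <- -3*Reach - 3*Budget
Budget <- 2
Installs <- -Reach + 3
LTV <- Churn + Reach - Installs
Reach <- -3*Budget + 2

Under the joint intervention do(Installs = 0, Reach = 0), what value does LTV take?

Setting Installs = 0, Reach = 0 by intervention discards those variables' equations.
Churn = -3*Reach - 3*Budget  [with Reach=0, Budget=2]  = -6
LTV = Churn + Reach - Installs  [with Churn=-6, Reach=0, Installs=0]  = -6

-6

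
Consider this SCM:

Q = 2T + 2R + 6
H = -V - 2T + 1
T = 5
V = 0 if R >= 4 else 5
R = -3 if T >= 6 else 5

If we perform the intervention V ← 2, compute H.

The intervention breaks the incoming arrows to V: V = 0 if R >= 4 else 5 no longer applies, and V = 2.
H = -V - 2T + 1  [with V=2, T=5]  = -11

-11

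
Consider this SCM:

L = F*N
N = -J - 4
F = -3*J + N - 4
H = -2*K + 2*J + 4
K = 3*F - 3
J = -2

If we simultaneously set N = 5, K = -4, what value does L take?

Setting N = 5, K = -4 by intervention discards those variables' equations.
F = -3*J + N - 4  [with J=-2, N=5]  = 7
L = F*N  [with F=7, N=5]  = 35

35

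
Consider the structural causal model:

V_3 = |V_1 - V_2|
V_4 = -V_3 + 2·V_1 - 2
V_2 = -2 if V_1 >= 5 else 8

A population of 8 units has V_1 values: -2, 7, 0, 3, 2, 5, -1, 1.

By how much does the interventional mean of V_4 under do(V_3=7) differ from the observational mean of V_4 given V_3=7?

Every unit gets V_3=7 under the intervention. V_4 values become -13, 5, -9, -3, -5, 1, -11, -7; E[V_4|do(V_3=7)] = -5.25.
Conditioning on V_3=7 selects the 2 unit(s) with V_1 ∈ {5, 1}. Their V_4 values: 1, -7. Mean = -3.
Difference = -5.25 − (-3) = -2.25.

-2.25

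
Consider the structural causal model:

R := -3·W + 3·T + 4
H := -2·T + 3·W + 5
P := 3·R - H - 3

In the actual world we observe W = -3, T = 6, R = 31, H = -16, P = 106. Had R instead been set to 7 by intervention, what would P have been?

34

do(R=7) replaces the equation R := -3·W + 3·T + 4 with the constant R = 7.
H = -2·T + 3·W + 5  [with T=6, W=-3]  = -16
P = 3·R - H - 3  [with R=7, H=-16]  = 34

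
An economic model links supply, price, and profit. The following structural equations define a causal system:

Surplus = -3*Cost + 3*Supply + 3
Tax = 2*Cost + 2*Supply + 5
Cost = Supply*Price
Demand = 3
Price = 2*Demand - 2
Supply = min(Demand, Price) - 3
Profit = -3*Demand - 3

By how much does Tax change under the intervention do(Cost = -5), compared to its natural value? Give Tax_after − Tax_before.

Intervening sets Cost = -5 and removes its equation (Cost = Supply*Price).
Price = 2*Demand - 2  [with Demand=3]  = 4
Supply = min(Demand, Price) - 3  [with Demand=3, Price=4]  = 0
Tax = 2*Cost + 2*Supply + 5  [with Cost=-5, Supply=0]  = -5
Without intervention: Price = 2*Demand - 2  [with Demand=3]  = 4; Supply = min(Demand, Price) - 3  [with Demand=3, Price=4]  = 0; Cost = Supply*Price  [with Supply=0, Price=4]  = 0; Tax = 2*Cost + 2*Supply + 5  [with Cost=0, Supply=0]  = 5.
Change = -5 − 5 = -10.

-10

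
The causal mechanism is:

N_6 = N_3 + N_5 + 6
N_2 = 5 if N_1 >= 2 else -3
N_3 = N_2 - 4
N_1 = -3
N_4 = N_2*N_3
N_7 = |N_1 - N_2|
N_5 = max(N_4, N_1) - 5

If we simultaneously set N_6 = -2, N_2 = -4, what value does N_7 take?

Setting N_6 = -2, N_2 = -4 by intervention discards those variables' equations.
N_7 = |N_1 - N_2|  [with N_1=-3, N_2=-4]  = 1

1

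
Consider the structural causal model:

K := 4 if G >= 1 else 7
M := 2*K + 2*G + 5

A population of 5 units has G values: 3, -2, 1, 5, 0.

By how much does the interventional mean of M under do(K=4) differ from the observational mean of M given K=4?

-3.2

do(K=4) breaks K's dependence on G. With K=4 fixed, M across the units is 19, 9, 15, 23, 13, mean 15.8.
Conditioning on K=4 selects the 3 unit(s) with G ∈ {3, 1, 5}. Their M values: 19, 15, 23. Mean = 19.
Difference = 15.8 − 19 = -3.2.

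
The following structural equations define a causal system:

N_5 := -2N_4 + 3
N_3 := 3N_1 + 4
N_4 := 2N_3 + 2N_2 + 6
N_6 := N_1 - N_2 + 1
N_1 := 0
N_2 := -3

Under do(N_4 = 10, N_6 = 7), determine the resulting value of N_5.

Setting N_4 = 10, N_6 = 7 by intervention discards those variables' equations.
N_5 = -2N_4 + 3  [with N_4=10]  = -17

-17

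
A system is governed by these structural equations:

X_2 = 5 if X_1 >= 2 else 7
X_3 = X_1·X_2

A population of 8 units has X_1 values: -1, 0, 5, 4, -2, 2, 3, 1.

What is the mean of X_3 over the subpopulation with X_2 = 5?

E[X_3|X_2=5] averages over only the 4 units with X_2=5 (X_1 = 5, 4, 2, 3): X_3 = 25, 20, 10, 15, mean 17.5.

17.5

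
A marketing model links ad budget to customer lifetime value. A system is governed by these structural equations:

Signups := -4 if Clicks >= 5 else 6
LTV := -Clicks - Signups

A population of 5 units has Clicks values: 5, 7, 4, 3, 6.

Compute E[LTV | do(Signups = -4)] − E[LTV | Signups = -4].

Under do(Signups=-4), Signups's equation is replaced by Signups=-4 for every unit. Per-unit LTV: -1, -3, 0, 1, -2. Mean = -1.
Conditioning on Signups=-4 selects the 3 unit(s) with Clicks ∈ {5, 7, 6}. Their LTV values: -1, -3, -2. Mean = -2.
Difference = -1 − (-2) = 1.

1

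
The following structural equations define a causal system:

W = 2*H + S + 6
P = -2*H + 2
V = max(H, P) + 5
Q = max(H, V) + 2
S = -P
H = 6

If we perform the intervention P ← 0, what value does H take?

6

Under do(P=0), the mechanism P = -2*H + 2 is discarded; P is fixed at 0.
H is not downstream of the intervention, so its value is determined by the original equations.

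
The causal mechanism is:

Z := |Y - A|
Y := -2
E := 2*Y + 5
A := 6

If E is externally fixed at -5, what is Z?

8

The intervention breaks the incoming arrows to E: E := 2*Y + 5 no longer applies, and E = -5.
Z is not downstream of the intervention, so its value is determined by the original equations.
Z = |Y - A|  [with Y=-2, A=6]  = 8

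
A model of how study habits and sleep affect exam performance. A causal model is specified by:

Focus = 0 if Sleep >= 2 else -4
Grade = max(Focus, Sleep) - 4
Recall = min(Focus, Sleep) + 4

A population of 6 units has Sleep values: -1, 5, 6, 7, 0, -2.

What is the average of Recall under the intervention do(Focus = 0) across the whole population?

3.5

The intervention sets Focus=0 in all 6 units regardless of Sleep. Recomputing Recall per unit gives 3, 4, 4, 4, 4, 2; average 3.5.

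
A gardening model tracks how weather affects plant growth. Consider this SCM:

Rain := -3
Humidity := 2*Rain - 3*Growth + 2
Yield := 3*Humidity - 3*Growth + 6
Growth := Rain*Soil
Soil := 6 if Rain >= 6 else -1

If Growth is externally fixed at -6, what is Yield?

66

do(Growth=-6) replaces the equation Growth := Rain*Soil with the constant Growth = -6.
Humidity = 2*Rain - 3*Growth + 2  [with Rain=-3, Growth=-6]  = 14
Yield = 3*Humidity - 3*Growth + 6  [with Humidity=14, Growth=-6]  = 66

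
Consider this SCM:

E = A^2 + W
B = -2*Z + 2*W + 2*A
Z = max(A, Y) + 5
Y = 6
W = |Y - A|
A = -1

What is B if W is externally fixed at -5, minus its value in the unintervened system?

The intervention breaks the incoming arrows to W: W = |Y - A| no longer applies, and W = -5.
Z = max(A, Y) + 5  [with A=-1, Y=6]  = 11
B = -2*Z + 2*W + 2*A  [with Z=11, W=-5, A=-1]  = -34
Without intervention: W = |Y - A|  [with Y=6, A=-1]  = 7; Z = max(A, Y) + 5  [with A=-1, Y=6]  = 11; B = -2*Z + 2*W + 2*A  [with Z=11, W=7, A=-1]  = -10.
Change = -34 − (-10) = -24.

-24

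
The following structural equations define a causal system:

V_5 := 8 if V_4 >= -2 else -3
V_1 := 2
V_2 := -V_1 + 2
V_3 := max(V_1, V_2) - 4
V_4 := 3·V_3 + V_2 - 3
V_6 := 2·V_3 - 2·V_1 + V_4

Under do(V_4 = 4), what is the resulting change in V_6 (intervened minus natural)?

Under do(V_4=4), the mechanism V_4 := 3·V_3 + V_2 - 3 is discarded; V_4 is fixed at 4.
V_2 = -V_1 + 2  [with V_1=2]  = 0
V_3 = max(V_1, V_2) - 4  [with V_1=2, V_2=0]  = -2
V_6 = 2·V_3 - 2·V_1 + V_4  [with V_3=-2, V_1=2, V_4=4]  = -4
Without intervention: V_2 = -V_1 + 2  [with V_1=2]  = 0; V_3 = max(V_1, V_2) - 4  [with V_1=2, V_2=0]  = -2; V_4 = 3·V_3 + V_2 - 3  [with V_3=-2, V_2=0]  = -9; V_6 = 2·V_3 - 2·V_1 + V_4  [with V_3=-2, V_1=2, V_4=-9]  = -17.
Change = -4 − (-17) = 13.

13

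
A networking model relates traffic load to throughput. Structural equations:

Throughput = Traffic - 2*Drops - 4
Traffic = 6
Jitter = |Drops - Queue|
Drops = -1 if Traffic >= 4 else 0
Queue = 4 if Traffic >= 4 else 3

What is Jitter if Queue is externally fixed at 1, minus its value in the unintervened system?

Under do(Queue=1), the mechanism Queue = 4 if Traffic >= 4 else 3 is discarded; Queue is fixed at 1.
Drops = -1 if Traffic >= 4 else 0  [with Traffic=6]  = -1
Jitter = |Drops - Queue|  [with Drops=-1, Queue=1]  = 2
Without intervention: Queue = 4 if Traffic >= 4 else 3  [with Traffic=6]  = 4; Drops = -1 if Traffic >= 4 else 0  [with Traffic=6]  = -1; Jitter = |Drops - Queue|  [with Drops=-1, Queue=4]  = 5.
Change = 2 − 5 = -3.

-3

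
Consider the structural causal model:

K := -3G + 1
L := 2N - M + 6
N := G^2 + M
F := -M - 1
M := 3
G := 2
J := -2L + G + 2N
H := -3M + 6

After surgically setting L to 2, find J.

12

Under do(L=2), the mechanism L := 2N - M + 6 is discarded; L is fixed at 2.
N = G^2 + M  [with G=2, M=3]  = 7
J = -2L + G + 2N  [with L=2, G=2, N=7]  = 12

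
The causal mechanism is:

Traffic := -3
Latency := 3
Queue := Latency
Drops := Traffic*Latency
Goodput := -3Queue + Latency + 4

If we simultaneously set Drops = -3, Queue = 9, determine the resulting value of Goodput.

-20

The joint intervention fixes Drops = -3, Queue = 9, removing each variable's own equation.
Goodput = -3Queue + Latency + 4  [with Queue=9, Latency=3]  = -20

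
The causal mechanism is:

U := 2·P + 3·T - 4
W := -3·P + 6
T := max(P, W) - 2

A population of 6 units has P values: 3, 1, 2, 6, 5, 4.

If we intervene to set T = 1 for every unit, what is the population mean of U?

do(T=1) breaks T's dependence on P. With T=1 fixed, U across the units is 5, 1, 3, 11, 9, 7, mean 6.

6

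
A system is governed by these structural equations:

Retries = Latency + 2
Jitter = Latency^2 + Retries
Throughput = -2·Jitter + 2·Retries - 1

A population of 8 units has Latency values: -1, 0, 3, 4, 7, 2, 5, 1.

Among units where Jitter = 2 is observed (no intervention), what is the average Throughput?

Observing Jitter=2 restricts to units where Jitter's equation naturally yields 2: Latency ∈ {-1, 0}. In that subpopulation Throughput = -3, -1, mean -2.

-2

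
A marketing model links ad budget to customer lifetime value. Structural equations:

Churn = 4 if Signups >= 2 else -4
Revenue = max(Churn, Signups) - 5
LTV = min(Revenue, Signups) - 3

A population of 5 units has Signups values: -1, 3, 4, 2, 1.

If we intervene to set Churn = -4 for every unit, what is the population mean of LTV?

-6.2

Under do(Churn=-4), Churn's equation is replaced by Churn=-4 for every unit. Per-unit LTV: -9, -5, -4, -6, -7. Mean = -6.2.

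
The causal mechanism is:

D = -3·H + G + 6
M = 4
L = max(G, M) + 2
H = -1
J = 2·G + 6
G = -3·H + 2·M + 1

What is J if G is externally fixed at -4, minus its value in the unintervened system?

do(G=-4) replaces the equation G = -3·H + 2·M + 1 with the constant G = -4.
J = 2·G + 6  [with G=-4]  = -2
Without intervention: G = -3·H + 2·M + 1  [with H=-1, M=4]  = 12; J = 2·G + 6  [with G=12]  = 30.
Change = -2 − 30 = -32.

-32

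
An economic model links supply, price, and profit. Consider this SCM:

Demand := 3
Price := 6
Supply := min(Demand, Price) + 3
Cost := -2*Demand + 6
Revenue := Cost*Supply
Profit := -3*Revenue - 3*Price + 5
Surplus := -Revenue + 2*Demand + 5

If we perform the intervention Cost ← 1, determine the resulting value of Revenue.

6

Intervening sets Cost = 1 and removes its equation (Cost := -2*Demand + 6).
Supply = min(Demand, Price) + 3  [with Demand=3, Price=6]  = 6
Revenue = Cost*Supply  [with Cost=1, Supply=6]  = 6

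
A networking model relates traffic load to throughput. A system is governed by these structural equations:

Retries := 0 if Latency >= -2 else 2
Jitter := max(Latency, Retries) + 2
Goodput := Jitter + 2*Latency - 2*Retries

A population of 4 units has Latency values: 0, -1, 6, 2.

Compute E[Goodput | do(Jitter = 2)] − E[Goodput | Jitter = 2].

4.5

Every unit gets Jitter=2 under the intervention. Goodput values become 2, 0, 14, 6; E[Goodput|do(Jitter=2)] = 5.5.
E[Goodput|Jitter=2] averages over only the 2 units with Jitter=2 (Latency = 0, -1): Goodput = 2, 0, mean 1.
Difference = 5.5 − 1 = 4.5.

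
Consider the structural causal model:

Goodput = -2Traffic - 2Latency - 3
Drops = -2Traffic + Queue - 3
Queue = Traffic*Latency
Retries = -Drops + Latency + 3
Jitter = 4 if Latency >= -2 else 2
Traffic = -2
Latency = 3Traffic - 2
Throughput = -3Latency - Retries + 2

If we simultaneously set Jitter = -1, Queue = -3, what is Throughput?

Under do(Jitter = -1, Queue = -3), each intervened variable's structural equation is replaced by its fixed value.
Latency = 3Traffic - 2  [with Traffic=-2]  = -8
Drops = -2Traffic + Queue - 3  [with Traffic=-2, Queue=-3]  = -2
Retries = -Drops + Latency + 3  [with Drops=-2, Latency=-8]  = -3
Throughput = -3Latency - Retries + 2  [with Latency=-8, Retries=-3]  = 29

29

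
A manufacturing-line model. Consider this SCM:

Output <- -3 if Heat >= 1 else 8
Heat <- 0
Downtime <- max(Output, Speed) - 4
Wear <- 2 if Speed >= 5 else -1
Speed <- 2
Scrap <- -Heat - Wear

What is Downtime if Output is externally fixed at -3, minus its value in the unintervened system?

-6

The intervention breaks the incoming arrows to Output: Output <- -3 if Heat >= 1 else 8 no longer applies, and Output = -3.
Downtime = max(Output, Speed) - 4  [with Output=-3, Speed=2]  = -2
Without intervention: Output = -3 if Heat >= 1 else 8  [with Heat=0]  = 8; Downtime = max(Output, Speed) - 4  [with Output=8, Speed=2]  = 4.
Change = -2 − 4 = -6.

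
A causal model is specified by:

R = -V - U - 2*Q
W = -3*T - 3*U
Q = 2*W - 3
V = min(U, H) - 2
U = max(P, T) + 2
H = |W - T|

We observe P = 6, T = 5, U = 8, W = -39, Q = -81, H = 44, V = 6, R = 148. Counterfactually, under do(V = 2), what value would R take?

do(V=2) replaces the equation V = min(U, H) - 2 with the constant V = 2.
U = max(P, T) + 2  [with P=6, T=5]  = 8
W = -3*T - 3*U  [with T=5, U=8]  = -39
Q = 2*W - 3  [with W=-39]  = -81
R = -V - U - 2*Q  [with V=2, U=8, Q=-81]  = 152

152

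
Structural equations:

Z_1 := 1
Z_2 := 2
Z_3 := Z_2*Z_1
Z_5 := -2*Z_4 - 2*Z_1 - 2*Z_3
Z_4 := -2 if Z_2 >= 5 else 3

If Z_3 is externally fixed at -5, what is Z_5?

2

do(Z_3=-5) replaces the equation Z_3 := Z_2*Z_1 with the constant Z_3 = -5.
Z_4 = -2 if Z_2 >= 5 else 3  [with Z_2=2]  = 3
Z_5 = -2*Z_4 - 2*Z_1 - 2*Z_3  [with Z_4=3, Z_1=1, Z_3=-5]  = 2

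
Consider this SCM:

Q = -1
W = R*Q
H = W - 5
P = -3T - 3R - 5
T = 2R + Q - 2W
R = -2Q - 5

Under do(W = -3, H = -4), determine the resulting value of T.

-1

Setting W = -3, H = -4 by intervention discards those variables' equations.
R = -2Q - 5  [with Q=-1]  = -3
T = 2R + Q - 2W  [with R=-3, Q=-1, W=-3]  = -1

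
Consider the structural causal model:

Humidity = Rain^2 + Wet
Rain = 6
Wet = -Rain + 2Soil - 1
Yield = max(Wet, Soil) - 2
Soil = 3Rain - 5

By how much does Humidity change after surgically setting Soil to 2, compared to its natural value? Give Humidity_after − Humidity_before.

Under do(Soil=2), the mechanism Soil = 3Rain - 5 is discarded; Soil is fixed at 2.
Wet = -Rain + 2Soil - 1  [with Rain=6, Soil=2]  = -3
Humidity = Rain^2 + Wet  [with Rain=6, Wet=-3]  = 33
Without intervention: Soil = 3Rain - 5  [with Rain=6]  = 13; Wet = -Rain + 2Soil - 1  [with Rain=6, Soil=13]  = 19; Humidity = Rain^2 + Wet  [with Rain=6, Wet=19]  = 55.
Change = 33 − 55 = -22.

-22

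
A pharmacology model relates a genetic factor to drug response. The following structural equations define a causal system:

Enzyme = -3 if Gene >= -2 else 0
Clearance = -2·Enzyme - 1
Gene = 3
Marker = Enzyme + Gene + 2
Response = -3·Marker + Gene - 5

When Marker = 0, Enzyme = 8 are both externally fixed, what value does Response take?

The joint intervention fixes Marker = 0, Enzyme = 8, removing each variable's own equation.
Response = -3·Marker + Gene - 5  [with Marker=0, Gene=3]  = -2

-2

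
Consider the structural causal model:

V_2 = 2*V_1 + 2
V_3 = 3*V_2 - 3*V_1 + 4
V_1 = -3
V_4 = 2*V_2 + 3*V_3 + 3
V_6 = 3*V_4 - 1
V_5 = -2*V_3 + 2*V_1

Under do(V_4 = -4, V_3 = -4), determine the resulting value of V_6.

-13

The joint intervention fixes V_4 = -4, V_3 = -4, removing each variable's own equation.
V_6 = 3*V_4 - 1  [with V_4=-4]  = -13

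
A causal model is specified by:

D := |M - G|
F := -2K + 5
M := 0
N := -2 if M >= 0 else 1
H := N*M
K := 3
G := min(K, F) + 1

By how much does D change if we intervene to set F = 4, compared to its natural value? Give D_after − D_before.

The intervention breaks the incoming arrows to F: F := -2K + 5 no longer applies, and F = 4.
G = min(K, F) + 1  [with K=3, F=4]  = 4
D = |M - G|  [with M=0, G=4]  = 4
Without intervention: F = -2K + 5  [with K=3]  = -1; G = min(K, F) + 1  [with K=3, F=-1]  = 0; D = |M - G|  [with M=0, G=0]  = 0.
Change = 4 − 0 = 4.

4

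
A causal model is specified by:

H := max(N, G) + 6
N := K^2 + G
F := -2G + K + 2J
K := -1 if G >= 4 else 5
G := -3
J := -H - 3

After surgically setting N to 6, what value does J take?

do(N=6) replaces the equation N := K^2 + G with the constant N = 6.
H = max(N, G) + 6  [with N=6, G=-3]  = 12
J = -H - 3  [with H=12]  = -15

-15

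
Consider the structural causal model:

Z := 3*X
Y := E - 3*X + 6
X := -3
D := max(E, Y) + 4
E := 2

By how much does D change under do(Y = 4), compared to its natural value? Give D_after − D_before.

-13

do(Y=4) replaces the equation Y := E - 3*X + 6 with the constant Y = 4.
D = max(E, Y) + 4  [with E=2, Y=4]  = 8
Without intervention: Y = E - 3*X + 6  [with E=2, X=-3]  = 17; D = max(E, Y) + 4  [with E=2, Y=17]  = 21.
Change = 8 − 21 = -13.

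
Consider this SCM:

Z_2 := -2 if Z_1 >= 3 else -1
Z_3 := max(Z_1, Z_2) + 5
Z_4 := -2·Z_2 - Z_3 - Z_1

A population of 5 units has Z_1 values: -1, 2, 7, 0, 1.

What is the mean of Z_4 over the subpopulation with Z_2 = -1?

Conditioning on Z_2=-1 selects the 4 unit(s) with Z_1 ∈ {-1, 2, 0, 1}. Their Z_4 values: -1, -7, -3, -5. Mean = -4.

-4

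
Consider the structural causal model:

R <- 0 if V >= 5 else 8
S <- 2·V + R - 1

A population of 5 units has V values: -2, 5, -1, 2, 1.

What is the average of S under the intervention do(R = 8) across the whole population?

The intervention sets R=8 in all 5 units regardless of V. Recomputing S per unit gives 3, 17, 5, 11, 9; average 9.

9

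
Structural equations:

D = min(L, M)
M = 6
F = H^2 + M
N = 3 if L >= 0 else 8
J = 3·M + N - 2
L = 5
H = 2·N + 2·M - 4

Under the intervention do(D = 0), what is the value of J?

do(D=0) replaces the equation D = min(L, M) with the constant D = 0.
No directed path runs from D to J, so J keeps its natural value.
N = 3 if L >= 0 else 8  [with L=5]  = 3
J = 3·M + N - 2  [with M=6, N=3]  = 19

19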